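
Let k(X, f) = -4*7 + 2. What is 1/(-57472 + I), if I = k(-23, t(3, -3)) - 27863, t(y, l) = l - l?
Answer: -1/85361 ≈ -1.1715e-5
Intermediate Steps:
t(y, l) = 0
k(X, f) = -26 (k(X, f) = -28 + 2 = -26)
I = -27889 (I = -26 - 27863 = -27889)
1/(-57472 + I) = 1/(-57472 - 27889) = 1/(-85361) = -1/85361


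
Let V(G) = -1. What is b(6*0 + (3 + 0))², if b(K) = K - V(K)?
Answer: 16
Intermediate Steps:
b(K) = 1 + K (b(K) = K - 1*(-1) = K + 1 = 1 + K)
b(6*0 + (3 + 0))² = (1 + (6*0 + (3 + 0)))² = (1 + (0 + 3))² = (1 + 3)² = 4² = 16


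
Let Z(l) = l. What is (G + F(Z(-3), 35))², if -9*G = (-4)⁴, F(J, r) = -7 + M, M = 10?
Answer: 52441/81 ≈ 647.42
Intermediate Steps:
F(J, r) = 3 (F(J, r) = -7 + 10 = 3)
G = -256/9 (G = -⅑*(-4)⁴ = -⅑*256 = -256/9 ≈ -28.444)
(G + F(Z(-3), 35))² = (-256/9 + 3)² = (-229/9)² = 52441/81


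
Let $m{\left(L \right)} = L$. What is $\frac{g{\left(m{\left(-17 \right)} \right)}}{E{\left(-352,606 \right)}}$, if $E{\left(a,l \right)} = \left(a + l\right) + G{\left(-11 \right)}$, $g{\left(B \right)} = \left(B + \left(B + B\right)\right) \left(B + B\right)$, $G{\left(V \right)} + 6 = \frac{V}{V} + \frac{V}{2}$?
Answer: $\frac{3468}{487} \approx 7.1211$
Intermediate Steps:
$G{\left(V \right)} = -5 + \frac{V}{2}$ ($G{\left(V \right)} = -6 + \left(\frac{V}{V} + \frac{V}{2}\right) = -6 + \left(1 + V \frac{1}{2}\right) = -6 + \left(1 + \frac{V}{2}\right) = -5 + \frac{V}{2}$)
$g{\left(B \right)} = 6 B^{2}$ ($g{\left(B \right)} = \left(B + 2 B\right) 2 B = 3 B 2 B = 6 B^{2}$)
$E{\left(a,l \right)} = - \frac{21}{2} + a + l$ ($E{\left(a,l \right)} = \left(a + l\right) + \left(-5 + \frac{1}{2} \left(-11\right)\right) = \left(a + l\right) - \frac{21}{2} = - \frac{21}{2} + a + l$)
$\frac{g{\left(m{\left(-17 \right)} \right)}}{E{\left(-352,606 \right)}} = \frac{6 \left(-17\right)^{2}}{- \frac{21}{2} - 352 + 606} = \frac{6 \cdot 289}{\frac{487}{2}} = 1734 \cdot \frac{2}{487} = \frac{3468}{487}$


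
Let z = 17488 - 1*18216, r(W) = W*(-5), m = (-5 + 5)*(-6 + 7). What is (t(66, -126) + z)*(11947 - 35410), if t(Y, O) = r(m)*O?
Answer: 17081064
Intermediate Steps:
m = 0 (m = 0*1 = 0)
r(W) = -5*W
z = -728 (z = 17488 - 18216 = -728)
t(Y, O) = 0 (t(Y, O) = (-5*0)*O = 0*O = 0)
(t(66, -126) + z)*(11947 - 35410) = (0 - 728)*(11947 - 35410) = -728*(-23463) = 17081064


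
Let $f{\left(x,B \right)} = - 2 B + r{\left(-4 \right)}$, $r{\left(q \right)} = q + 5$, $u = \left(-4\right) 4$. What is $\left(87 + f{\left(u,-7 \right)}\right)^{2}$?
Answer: $10404$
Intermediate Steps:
$u = -16$
$r{\left(q \right)} = 5 + q$
$f{\left(x,B \right)} = 1 - 2 B$ ($f{\left(x,B \right)} = - 2 B + \left(5 - 4\right) = - 2 B + 1 = 1 - 2 B$)
$\left(87 + f{\left(u,-7 \right)}\right)^{2} = \left(87 + \left(1 - -14\right)\right)^{2} = \left(87 + \left(1 + 14\right)\right)^{2} = \left(87 + 15\right)^{2} = 102^{2} = 10404$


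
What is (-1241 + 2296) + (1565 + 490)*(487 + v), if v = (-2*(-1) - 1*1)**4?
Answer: 1003895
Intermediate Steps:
v = 1 (v = (2 - 1)**4 = 1**4 = 1)
(-1241 + 2296) + (1565 + 490)*(487 + v) = (-1241 + 2296) + (1565 + 490)*(487 + 1) = 1055 + 2055*488 = 1055 + 1002840 = 1003895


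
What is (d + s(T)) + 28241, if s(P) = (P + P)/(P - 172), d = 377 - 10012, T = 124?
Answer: 111605/6 ≈ 18601.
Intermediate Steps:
d = -9635
s(P) = 2*P/(-172 + P) (s(P) = (2*P)/(-172 + P) = 2*P/(-172 + P))
(d + s(T)) + 28241 = (-9635 + 2*124/(-172 + 124)) + 28241 = (-9635 + 2*124/(-48)) + 28241 = (-9635 + 2*124*(-1/48)) + 28241 = (-9635 - 31/6) + 28241 = -57841/6 + 28241 = 111605/6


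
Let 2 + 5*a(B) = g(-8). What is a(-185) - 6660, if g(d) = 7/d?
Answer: -266423/40 ≈ -6660.6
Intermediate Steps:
a(B) = -23/40 (a(B) = -2/5 + (7/(-8))/5 = -2/5 + (7*(-1/8))/5 = -2/5 + (1/5)*(-7/8) = -2/5 - 7/40 = -23/40)
a(-185) - 6660 = -23/40 - 6660 = -266423/40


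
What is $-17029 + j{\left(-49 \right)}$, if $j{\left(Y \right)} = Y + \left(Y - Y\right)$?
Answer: $-17078$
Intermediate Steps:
$j{\left(Y \right)} = Y$ ($j{\left(Y \right)} = Y + 0 = Y$)
$-17029 + j{\left(-49 \right)} = -17029 - 49 = -17078$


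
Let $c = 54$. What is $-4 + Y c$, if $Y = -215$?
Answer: $-11614$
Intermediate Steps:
$-4 + Y c = -4 - 11610 = -11614$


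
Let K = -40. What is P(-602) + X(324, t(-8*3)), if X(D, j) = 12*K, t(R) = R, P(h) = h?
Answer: -1082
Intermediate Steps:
X(D, j) = -480 (X(D, j) = 12*(-40) = -480)
P(-602) + X(324, t(-8*3)) = -602 - 480 = -1082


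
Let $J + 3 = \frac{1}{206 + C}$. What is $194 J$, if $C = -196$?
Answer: $- \frac{2813}{5} \approx -562.6$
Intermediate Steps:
$J = - \frac{29}{10}$ ($J = -3 + \frac{1}{206 - 196} = -3 + \frac{1}{10} = - \frac{29}{10} \approx -2.9$)
$194 J = 194 \left(- \frac{29}{10}\right) = - \frac{2813}{5}$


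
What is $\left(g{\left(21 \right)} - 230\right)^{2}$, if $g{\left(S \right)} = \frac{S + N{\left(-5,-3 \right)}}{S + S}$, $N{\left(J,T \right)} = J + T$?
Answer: $\frac{93064609}{1764} \approx 52758.0$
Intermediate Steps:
$g{\left(S \right)} = \frac{-8 + S}{2 S}$ ($g{\left(S \right)} = \frac{S - 8}{S + S} = \frac{S - 8}{2 S} = \left(-8 + S\right) \frac{1}{2 S} = \frac{-8 + S}{2 S}$)
$\left(g{\left(21 \right)} - 230\right)^{2} = \left(\frac{-8 + 21}{2 \cdot 21} - 230\right)^{2} = \left(\frac{1}{2} \cdot \frac{1}{21} \cdot 13 - 230\right)^{2} = \left(\frac{13}{42} - 230\right)^{2} = \left(- \frac{9647}{42}\right)^{2} = \frac{93064609}{1764}$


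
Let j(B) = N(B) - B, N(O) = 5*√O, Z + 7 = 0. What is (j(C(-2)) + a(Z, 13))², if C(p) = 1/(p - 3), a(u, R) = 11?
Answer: 3011/25 + 112*I*√5/5 ≈ 120.44 + 50.088*I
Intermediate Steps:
Z = -7 (Z = -7 + 0 = -7)
C(p) = 1/(-3 + p)
j(B) = -B + 5*√B (j(B) = 5*√B - B = -B + 5*√B)
(j(C(-2)) + a(Z, 13))² = ((-1/(-3 - 2) + 5*√(1/(-3 - 2))) + 11)² = ((-1/(-5) + 5*√(1/(-5))) + 11)² = ((-1*(-⅕) + 5*√(-⅕)) + 11)² = ((⅕ + 5*(I*√5/5)) + 11)² = ((⅕ + I*√5) + 11)² = (56/5 + I*√5)²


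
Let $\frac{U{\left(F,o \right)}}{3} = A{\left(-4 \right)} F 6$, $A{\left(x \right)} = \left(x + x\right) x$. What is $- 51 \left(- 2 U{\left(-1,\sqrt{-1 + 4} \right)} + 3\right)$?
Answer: $-58905$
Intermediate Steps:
$A{\left(x \right)} = 2 x^{2}$ ($A{\left(x \right)} = 2 x x = 2 x^{2}$)
$U{\left(F,o \right)} = 576 F$ ($U{\left(F,o \right)} = 3 \cdot 2 \left(-4\right)^{2} F 6 = 3 \cdot 2 \cdot 16 F 6 = 3 \cdot 32 F 6 = 3 \cdot 192 F = 576 F$)
$- 51 \left(- 2 U{\left(-1,\sqrt{-1 + 4} \right)} + 3\right) = - 51 \left(- 2 \cdot 576 \left(-1\right) + 3\right) = - 51 \left(\left(-2\right) \left(-576\right) + 3\right) = - 51 \left(1152 + 3\right) = \left(-51\right) 1155 = -58905$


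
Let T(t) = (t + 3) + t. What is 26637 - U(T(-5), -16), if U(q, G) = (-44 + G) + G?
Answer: 26713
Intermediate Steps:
T(t) = 3 + 2*t (T(t) = (3 + t) + t = 3 + 2*t)
U(q, G) = -44 + 2*G
26637 - U(T(-5), -16) = 26637 - (-44 + 2*(-16)) = 26637 - (-44 - 32) = 26637 - 1*(-76) = 26637 + 76 = 26713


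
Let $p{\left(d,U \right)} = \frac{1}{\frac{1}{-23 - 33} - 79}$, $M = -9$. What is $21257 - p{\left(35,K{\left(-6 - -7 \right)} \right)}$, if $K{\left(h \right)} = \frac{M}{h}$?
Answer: $\frac{94062281}{4425} \approx 21257.0$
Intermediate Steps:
$K{\left(h \right)} = - \frac{9}{h}$
$p{\left(d,U \right)} = - \frac{56}{4425}$ ($p{\left(d,U \right)} = \frac{1}{\frac{1}{-56} - 79} = \frac{1}{- \frac{1}{56} - 79} = \frac{1}{- \frac{4425}{56}} = - \frac{56}{4425}$)
$21257 - p{\left(35,K{\left(-6 - -7 \right)} \right)} = 21257 - - \frac{56}{4425} = 21257 + \frac{56}{4425} = \frac{94062281}{4425}$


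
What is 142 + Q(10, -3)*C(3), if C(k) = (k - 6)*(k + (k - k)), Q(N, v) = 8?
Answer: 70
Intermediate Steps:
C(k) = k*(-6 + k) (C(k) = (-6 + k)*(k + 0) = (-6 + k)*k = k*(-6 + k))
142 + Q(10, -3)*C(3) = 142 + 8*(3*(-6 + 3)) = 142 + 8*(3*(-3)) = 142 + 8*(-9) = 142 - 72 = 70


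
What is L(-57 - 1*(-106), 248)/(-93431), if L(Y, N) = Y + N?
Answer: -297/93431 ≈ -0.0031788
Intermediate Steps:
L(Y, N) = N + Y
L(-57 - 1*(-106), 248)/(-93431) = (248 + (-57 - 1*(-106)))/(-93431) = (248 + (-57 + 106))*(-1/93431) = (248 + 49)*(-1/93431) = 297*(-1/93431) = -297/93431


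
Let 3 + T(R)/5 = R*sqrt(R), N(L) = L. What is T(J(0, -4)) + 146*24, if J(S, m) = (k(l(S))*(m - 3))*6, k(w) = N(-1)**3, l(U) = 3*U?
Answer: 3489 + 210*sqrt(42) ≈ 4850.0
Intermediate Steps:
k(w) = -1 (k(w) = (-1)**3 = -1)
J(S, m) = 18 - 6*m (J(S, m) = -(m - 3)*6 = -(-3 + m)*6 = (3 - m)*6 = 18 - 6*m)
T(R) = -15 + 5*R**(3/2) (T(R) = -15 + 5*(R*sqrt(R)) = -15 + 5*R**(3/2))
T(J(0, -4)) + 146*24 = (-15 + 5*(18 - 6*(-4))**(3/2)) + 146*24 = (-15 + 5*(18 + 24)**(3/2)) + 3504 = (-15 + 5*42**(3/2)) + 3504 = (-15 + 5*(42*sqrt(42))) + 3504 = (-15 + 210*sqrt(42)) + 3504 = 3489 + 210*sqrt(42)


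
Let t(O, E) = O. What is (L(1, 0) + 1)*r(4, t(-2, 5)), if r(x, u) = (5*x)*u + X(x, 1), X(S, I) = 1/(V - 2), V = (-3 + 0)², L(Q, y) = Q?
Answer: -558/7 ≈ -79.714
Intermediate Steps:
V = 9 (V = (-3)² = 9)
X(S, I) = ⅐ (X(S, I) = 1/(9 - 2) = 1/7 = ⅐)
r(x, u) = ⅐ + 5*u*x (r(x, u) = (5*x)*u + ⅐ = 5*u*x + ⅐ = ⅐ + 5*u*x)
(L(1, 0) + 1)*r(4, t(-2, 5)) = (1 + 1)*(⅐ + 5*(-2)*4) = 2*(⅐ - 40) = 2*(-279/7) = -558/7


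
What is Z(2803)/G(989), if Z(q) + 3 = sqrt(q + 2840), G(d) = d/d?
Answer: -3 + 3*sqrt(627) ≈ 72.120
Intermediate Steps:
G(d) = 1
Z(q) = -3 + sqrt(2840 + q) (Z(q) = -3 + sqrt(q + 2840) = -3 + sqrt(2840 + q))
Z(2803)/G(989) = (-3 + sqrt(2840 + 2803))/1 = (-3 + sqrt(5643))*1 = (-3 + 3*sqrt(627))*1 = -3 + 3*sqrt(627)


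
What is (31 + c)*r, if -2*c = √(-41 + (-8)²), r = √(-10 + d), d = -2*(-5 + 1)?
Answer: I*√2*(62 - √23)/2 ≈ 40.449*I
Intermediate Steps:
d = 8 (d = -2*(-4) = 8)
r = I*√2 (r = √(-10 + 8) = √(-2) = I*√2 ≈ 1.4142*I)
c = -√23/2 (c = -√(-41 + (-8)²)/2 = -√(-41 + 64)/2 = -√23/2 ≈ -2.3979)
(31 + c)*r = (31 - √23/2)*(I*√2) = I*√2*(31 - √23/2)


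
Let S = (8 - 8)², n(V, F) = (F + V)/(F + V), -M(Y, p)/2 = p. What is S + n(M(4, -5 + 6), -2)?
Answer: 1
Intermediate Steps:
M(Y, p) = -2*p
n(V, F) = 1
S = 0 (S = 0² = 0)
S + n(M(4, -5 + 6), -2) = 0 + 1 = 1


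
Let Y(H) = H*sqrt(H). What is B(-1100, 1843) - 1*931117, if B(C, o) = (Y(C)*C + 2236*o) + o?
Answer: 3191674 + 12100000*I*sqrt(11) ≈ 3.1917e+6 + 4.0131e+7*I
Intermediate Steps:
Y(H) = H**(3/2)
B(C, o) = C**(5/2) + 2237*o (B(C, o) = (C**(3/2)*C + 2236*o) + o = (C**(5/2) + 2236*o) + o = C**(5/2) + 2237*o)
B(-1100, 1843) - 1*931117 = ((-1100)**(5/2) + 2237*1843) - 1*931117 = (12100000*I*sqrt(11) + 4122791) - 931117 = (4122791 + 12100000*I*sqrt(11)) - 931117 = 3191674 + 12100000*I*sqrt(11)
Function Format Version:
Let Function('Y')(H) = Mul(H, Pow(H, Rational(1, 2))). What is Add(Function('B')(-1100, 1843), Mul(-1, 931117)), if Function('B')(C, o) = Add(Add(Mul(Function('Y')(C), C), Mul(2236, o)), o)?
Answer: Add(3191674, Mul(12100000, I, Pow(11, Rational(1, 2)))) ≈ Add(3.1917e+6, Mul(4.0131e+7, I))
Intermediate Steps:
Function('Y')(H) = Pow(H, Rational(3, 2))
Function('B')(C, o) = Add(Pow(C, Rational(5, 2)), Mul(2237, o)) (Function('B')(C, o) = Add(Add(Mul(Pow(C, Rational(3, 2)), C), Mul(2236, o)), o) = Add(Add(Pow(C, Rational(5, 2)), Mul(2236, o)), o) = Add(Pow(C, Rational(5, 2)), Mul(2237, o)))
Add(Function('B')(-1100, 1843), Mul(-1, 931117)) = Add(Add(Pow(-1100, Rational(5, 2)), Mul(2237, 1843)), Mul(-1, 931117)) = Add(Add(Mul(12100000, I, Pow(11, Rational(1, 2))), 4122791), -931117) = Add(Add(4122791, Mul(12100000, I, Pow(11, Rational(1, 2)))), -931117) = Add(3191674, Mul(12100000, I, Pow(11, Rational(1, 2))))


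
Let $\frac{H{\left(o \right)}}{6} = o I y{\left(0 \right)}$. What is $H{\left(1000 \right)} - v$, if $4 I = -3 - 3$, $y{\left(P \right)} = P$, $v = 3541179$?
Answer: $-3541179$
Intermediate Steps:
$I = - \frac{3}{2}$ ($I = \frac{-3 - 3}{4} = \frac{1}{4} \left(-6\right) = - \frac{3}{2} \approx -1.5$)
$H{\left(o \right)} = 0$ ($H{\left(o \right)} = 6 o \left(- \frac{3}{2}\right) 0 = 6 - \frac{3 o}{2} \cdot 0 = 6 \cdot 0 = 0$)
$H{\left(1000 \right)} - v = 0 - 3541179 = -3541179$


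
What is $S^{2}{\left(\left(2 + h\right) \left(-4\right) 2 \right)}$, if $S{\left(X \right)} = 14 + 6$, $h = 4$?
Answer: $400$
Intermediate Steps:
$S{\left(X \right)} = 20$
$S^{2}{\left(\left(2 + h\right) \left(-4\right) 2 \right)} = 20^{2} = 400$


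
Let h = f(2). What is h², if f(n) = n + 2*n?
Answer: 36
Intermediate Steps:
f(n) = 3*n
h = 6 (h = 3*2 = 6)
h² = 6² = 36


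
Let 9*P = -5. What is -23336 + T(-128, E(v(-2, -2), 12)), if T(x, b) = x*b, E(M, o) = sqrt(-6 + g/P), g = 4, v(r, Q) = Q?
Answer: -23336 - 128*I*sqrt(330)/5 ≈ -23336.0 - 465.05*I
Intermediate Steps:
P = -5/9 (P = (1/9)*(-5) = -5/9 ≈ -0.55556)
E(M, o) = I*sqrt(330)/5 (E(M, o) = sqrt(-6 + 4/(-5/9)) = sqrt(-6 + 4*(-9/5)) = sqrt(-6 - 36/5) = sqrt(-66/5) = I*sqrt(330)/5)
T(x, b) = b*x
-23336 + T(-128, E(v(-2, -2), 12)) = -23336 + (I*sqrt(330)/5)*(-128) = -23336 - 128*I*sqrt(330)/5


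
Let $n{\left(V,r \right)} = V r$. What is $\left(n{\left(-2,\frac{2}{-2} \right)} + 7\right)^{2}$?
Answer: $81$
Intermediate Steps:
$\left(n{\left(-2,\frac{2}{-2} \right)} + 7\right)^{2} = \left(- 2 \frac{2}{-2} + 7\right)^{2} = \left(- 2 \cdot 2 \left(- \frac{1}{2}\right) + 7\right)^{2} = \left(\left(-2\right) \left(-1\right) + 7\right)^{2} = \left(2 + 7\right)^{2} = 9^{2} = 81$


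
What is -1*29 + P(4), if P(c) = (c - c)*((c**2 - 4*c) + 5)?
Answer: -29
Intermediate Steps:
P(c) = 0 (P(c) = 0*(5 + c**2 - 4*c) = 0)
-1*29 + P(4) = -1*29 + 0 = -29 + 0 = -29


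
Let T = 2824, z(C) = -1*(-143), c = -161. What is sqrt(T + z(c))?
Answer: sqrt(2967) ≈ 54.470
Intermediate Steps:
z(C) = 143
sqrt(T + z(c)) = sqrt(2824 + 143) = sqrt(2967)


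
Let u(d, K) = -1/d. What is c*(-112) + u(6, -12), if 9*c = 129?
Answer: -3211/2 ≈ -1605.5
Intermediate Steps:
c = 43/3 (c = (⅑)*129 = 43/3 ≈ 14.333)
c*(-112) + u(6, -12) = (43/3)*(-112) - 1/6 = -4816/3 - 1*⅙ = -4816/3 - ⅙ = -3211/2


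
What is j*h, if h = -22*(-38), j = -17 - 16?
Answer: -27588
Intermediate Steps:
j = -33
h = 836
j*h = -33*836 = -27588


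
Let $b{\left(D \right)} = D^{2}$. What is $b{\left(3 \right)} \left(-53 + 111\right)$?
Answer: $522$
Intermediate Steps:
$b{\left(3 \right)} \left(-53 + 111\right) = 3^{2} \left(-53 + 111\right) = 9 \cdot 58 = 522$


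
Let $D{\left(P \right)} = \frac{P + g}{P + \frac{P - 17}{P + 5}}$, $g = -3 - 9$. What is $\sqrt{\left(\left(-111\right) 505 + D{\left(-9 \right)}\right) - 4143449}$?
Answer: $\frac{i \sqrt{104987390}}{5} \approx 2049.3 i$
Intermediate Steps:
$g = -12$ ($g = -3 - 9 = -12$)
$D{\left(P \right)} = \frac{-12 + P}{P + \frac{-17 + P}{5 + P}}$ ($D{\left(P \right)} = \frac{P - 12}{P + \frac{P - 17}{P + 5}} = \frac{-12 + P}{P + \frac{-17 + P}{5 + P}}$)
$\sqrt{\left(\left(-111\right) 505 + D{\left(-9 \right)}\right) - 4143449} = \sqrt{\left(\left(-111\right) 505 + \frac{-60 + \left(-9\right)^{2} - -63}{-17 + \left(-9\right)^{2} + 6 \left(-9\right)}\right) - 4143449} = \sqrt{\left(-56055 + \frac{-60 + 81 + 63}{-17 + 81 - 54}\right) - 4143449} = \sqrt{\left(-56055 + \frac{1}{10} \cdot 84\right) - 4143449} = \sqrt{\left(-56055 + \frac{42}{5}\right) - 4143449} = \sqrt{- \frac{280233}{5} - 4143449} = \sqrt{- \frac{20997478}{5}} = \frac{i \sqrt{104987390}}{5}$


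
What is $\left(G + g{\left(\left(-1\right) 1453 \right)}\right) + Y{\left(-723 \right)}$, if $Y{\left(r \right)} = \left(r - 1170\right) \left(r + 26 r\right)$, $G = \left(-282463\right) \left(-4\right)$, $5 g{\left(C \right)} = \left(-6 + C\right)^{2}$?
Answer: $\frac{192544206}{5} \approx 3.8509 \cdot 10^{7}$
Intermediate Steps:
$g{\left(C \right)} = \frac{\left(-6 + C\right)^{2}}{5}$
$G = 1129852$
$Y{\left(r \right)} = 27 r \left(-1170 + r\right)$ ($Y{\left(r \right)} = \left(-1170 + r\right) 27 r = 27 r \left(-1170 + r\right)$)
$\left(G + g{\left(\left(-1\right) 1453 \right)}\right) + Y{\left(-723 \right)} = \left(1129852 + \frac{\left(-6 - 1453\right)^{2}}{5}\right) + 27 \left(-723\right) \left(-1170 - 723\right) = \left(1129852 + \frac{\left(-6 - 1453\right)^{2}}{5}\right) + 27 \left(-723\right) \left(-1893\right) = \left(1129852 + \frac{\left(-1459\right)^{2}}{5}\right) + 36953253 = \left(1129852 + \frac{1}{5} \cdot 2128681\right) + 36953253 = \left(1129852 + \frac{2128681}{5}\right) + 36953253 = \frac{7777941}{5} + 36953253 = \frac{192544206}{5}$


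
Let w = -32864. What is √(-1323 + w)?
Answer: I*√34187 ≈ 184.9*I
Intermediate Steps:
√(-1323 + w) = √(-1323 - 32864) = √(-34187) = I*√34187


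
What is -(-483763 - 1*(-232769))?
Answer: 250994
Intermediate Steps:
-(-483763 - 1*(-232769)) = -(-483763 + 232769) = -1*(-250994) = 250994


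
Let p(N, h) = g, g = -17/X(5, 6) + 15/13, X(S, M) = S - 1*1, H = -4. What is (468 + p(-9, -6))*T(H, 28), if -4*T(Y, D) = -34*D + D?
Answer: 5584425/52 ≈ 1.0739e+5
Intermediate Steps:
X(S, M) = -1 + S (X(S, M) = S - 1 = -1 + S)
T(Y, D) = 33*D/4 (T(Y, D) = -(-34*D + D)/4 = -(-33)*D/4 = 33*D/4)
g = -161/52 (g = -17/(-1 + 5) + 15/13 = -17/4 + 15*(1/13) = -17*¼ + 15/13 = -17/4 + 15/13 = -161/52 ≈ -3.0962)
p(N, h) = -161/52
(468 + p(-9, -6))*T(H, 28) = (468 - 161/52)*((33/4)*28) = (24175/52)*231 = 5584425/52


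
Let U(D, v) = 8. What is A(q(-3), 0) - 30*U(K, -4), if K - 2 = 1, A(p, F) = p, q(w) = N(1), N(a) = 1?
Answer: -239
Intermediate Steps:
q(w) = 1
K = 3 (K = 2 + 1 = 3)
A(q(-3), 0) - 30*U(K, -4) = 1 - 30*8 = 1 - 240 = -239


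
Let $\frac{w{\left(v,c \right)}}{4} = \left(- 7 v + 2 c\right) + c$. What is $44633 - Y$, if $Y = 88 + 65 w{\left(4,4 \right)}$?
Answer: $48705$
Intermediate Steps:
$w{\left(v,c \right)} = - 28 v + 12 c$ ($w{\left(v,c \right)} = 4 \left(\left(- 7 v + 2 c\right) + c\right) = 4 \left(- 7 v + 3 c\right) = - 28 v + 12 c$)
$Y = -4072$ ($Y = 88 + 65 \left(\left(-28\right) 4 + 12 \cdot 4\right) = 88 + 65 \left(-112 + 48\right) = 88 + 65 \left(-64\right) = 88 - 4160 = -4072$)
$44633 - Y = 44633 - -4072 = 44633 + 4072 = 48705$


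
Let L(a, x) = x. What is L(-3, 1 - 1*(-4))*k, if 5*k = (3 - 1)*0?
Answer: 0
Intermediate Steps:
k = 0 (k = ((3 - 1)*0)/5 = (2*0)/5 = (1/5)*0 = 0)
L(-3, 1 - 1*(-4))*k = (1 - 1*(-4))*0 = (1 + 4)*0 = 5*0 = 0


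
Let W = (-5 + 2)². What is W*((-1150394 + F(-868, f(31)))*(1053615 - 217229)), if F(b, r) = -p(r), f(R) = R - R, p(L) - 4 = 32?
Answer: -8659831913820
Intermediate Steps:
p(L) = 36 (p(L) = 4 + 32 = 36)
f(R) = 0
W = 9 (W = (-3)² = 9)
F(b, r) = -36 (F(b, r) = -1*36 = -36)
W*((-1150394 + F(-868, f(31)))*(1053615 - 217229)) = 9*((-1150394 - 36)*(1053615 - 217229)) = 9*(-1150430*836386) = 9*(-962203545980) = -8659831913820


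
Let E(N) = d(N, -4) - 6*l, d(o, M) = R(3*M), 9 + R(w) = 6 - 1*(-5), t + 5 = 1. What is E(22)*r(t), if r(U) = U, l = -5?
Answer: -128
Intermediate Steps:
t = -4 (t = -5 + 1 = -4)
R(w) = 2 (R(w) = -9 + (6 - 1*(-5)) = -9 + (6 + 5) = -9 + 11 = 2)
d(o, M) = 2
E(N) = 32 (E(N) = 2 - 6*(-5) = 2 - 1*(-30) = 2 + 30 = 32)
E(22)*r(t) = 32*(-4) = -128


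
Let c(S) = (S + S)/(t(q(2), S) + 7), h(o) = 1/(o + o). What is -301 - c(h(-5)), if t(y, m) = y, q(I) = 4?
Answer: -16554/55 ≈ -300.98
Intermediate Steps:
h(o) = 1/(2*o)
c(S) = 2*S/11 (c(S) = (S + S)/(4 + 7) = (2*S)/11 = (2*S)*(1/11) = 2*S/11)
-301 - c(h(-5)) = -301 - 2*(½)/(-5)/11 = -301 - 2*(½)*(-⅕)/11 = -301 - 2*(-1)/(11*10) = -301 - 1*(-1/55) = -301 + 1/55 = -16554/55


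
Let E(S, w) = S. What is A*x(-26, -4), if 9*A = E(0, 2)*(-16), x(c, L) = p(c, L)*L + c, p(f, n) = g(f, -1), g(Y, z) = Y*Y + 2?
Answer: 0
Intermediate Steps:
g(Y, z) = 2 + Y² (g(Y, z) = Y² + 2 = 2 + Y²)
p(f, n) = 2 + f²
x(c, L) = c + L*(2 + c²) (x(c, L) = (2 + c²)*L + c = L*(2 + c²) + c = c + L*(2 + c²))
A = 0 (A = (0*(-16))/9 = (⅑)*0 = 0)
A*x(-26, -4) = 0*(-26 - 4*(2 + (-26)²)) = 0*(-26 - 4*(2 + 676)) = 0*(-26 - 4*678) = 0*(-26 - 2712) = 0*(-2738) = 0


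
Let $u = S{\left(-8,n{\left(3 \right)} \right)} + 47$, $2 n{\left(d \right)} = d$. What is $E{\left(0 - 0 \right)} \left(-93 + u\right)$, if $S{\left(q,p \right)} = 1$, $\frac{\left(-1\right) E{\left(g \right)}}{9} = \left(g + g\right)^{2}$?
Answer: $0$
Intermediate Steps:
$E{\left(g \right)} = - 36 g^{2}$ ($E{\left(g \right)} = - 9 \left(g + g\right)^{2} = - 9 \left(2 g\right)^{2} = - 9 \cdot 4 g^{2} = - 36 g^{2}$)
$n{\left(d \right)} = \frac{d}{2}$
$u = 48$ ($u = 1 + 47 = 48$)
$E{\left(0 - 0 \right)} \left(-93 + u\right) = - 36 \left(0 - 0\right)^{2} \left(-93 + 48\right) = - 36 \left(0 + 0\right)^{2} \left(-45\right) = - 36 \cdot 0^{2} \left(-45\right) = \left(-36\right) 0 \left(-45\right) = 0 \left(-45\right) = 0$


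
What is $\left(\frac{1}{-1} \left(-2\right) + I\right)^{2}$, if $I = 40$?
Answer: $1764$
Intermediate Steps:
$\left(\frac{1}{-1} \left(-2\right) + I\right)^{2} = \left(\frac{1}{-1} \left(-2\right) + 40\right)^{2} = \left(\left(-1\right) \left(-2\right) + 40\right)^{2} = \left(2 + 40\right)^{2} = 42^{2} = 1764$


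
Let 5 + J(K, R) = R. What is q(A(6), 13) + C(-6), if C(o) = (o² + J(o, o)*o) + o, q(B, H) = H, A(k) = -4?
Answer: 109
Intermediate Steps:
J(K, R) = -5 + R
C(o) = o + o² + o*(-5 + o) (C(o) = (o² + (-5 + o)*o) + o = (o² + o*(-5 + o)) + o = o + o² + o*(-5 + o))
q(A(6), 13) + C(-6) = 13 + 2*(-6)*(-2 - 6) = 13 + 2*(-6)*(-8) = 13 + 96 = 109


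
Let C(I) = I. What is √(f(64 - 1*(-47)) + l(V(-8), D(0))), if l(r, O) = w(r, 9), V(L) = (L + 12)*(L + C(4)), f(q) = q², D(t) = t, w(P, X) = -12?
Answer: √12309 ≈ 110.95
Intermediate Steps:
V(L) = (4 + L)*(12 + L) (V(L) = (L + 12)*(L + 4) = (12 + L)*(4 + L) = (4 + L)*(12 + L))
l(r, O) = -12
√(f(64 - 1*(-47)) + l(V(-8), D(0))) = √((64 - 1*(-47))² - 12) = √((64 + 47)² - 12) = √(111² - 12) = √(12321 - 12) = √12309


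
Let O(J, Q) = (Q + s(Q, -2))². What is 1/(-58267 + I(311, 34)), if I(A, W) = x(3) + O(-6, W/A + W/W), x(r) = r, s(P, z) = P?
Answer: -96721/5634876244 ≈ -1.7165e-5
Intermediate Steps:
O(J, Q) = 4*Q² (O(J, Q) = (Q + Q)² = (2*Q)² = 4*Q²)
I(A, W) = 3 + 4*(1 + W/A)² (I(A, W) = 3 + 4*(W/A + W/W)² = 3 + 4*(W/A + 1)² = 3 + 4*(1 + W/A)²)
1/(-58267 + I(311, 34)) = 1/(-58267 + (3 + 4*(311 + 34)²/311²)) = 1/(-58267 + (3 + 4*(1/96721)*345²)) = 1/(-58267 + (3 + 4*(1/96721)*119025)) = 1/(-58267 + (3 + 476100/96721)) = 1/(-58267 + 766263/96721) = 1/(-5634876244/96721) = -96721/5634876244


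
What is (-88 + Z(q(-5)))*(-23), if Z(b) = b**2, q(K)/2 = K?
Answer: -276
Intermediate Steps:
q(K) = 2*K
(-88 + Z(q(-5)))*(-23) = (-88 + (2*(-5))**2)*(-23) = (-88 + (-10)**2)*(-23) = (-88 + 100)*(-23) = 12*(-23) = -276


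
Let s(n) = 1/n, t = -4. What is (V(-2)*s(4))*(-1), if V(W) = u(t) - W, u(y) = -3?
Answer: ¼ ≈ 0.25000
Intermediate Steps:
V(W) = -3 - W
(V(-2)*s(4))*(-1) = ((-3 - 1*(-2))/4)*(-1) = ((-3 + 2)*(¼))*(-1) = -1*¼*(-1) = -¼*(-1) = ¼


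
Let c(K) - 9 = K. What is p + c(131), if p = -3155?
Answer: -3015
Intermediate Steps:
c(K) = 9 + K
p + c(131) = -3155 + (9 + 131) = -3155 + 140 = -3015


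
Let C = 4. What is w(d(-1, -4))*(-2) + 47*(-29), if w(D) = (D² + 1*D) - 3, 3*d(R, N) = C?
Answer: -12269/9 ≈ -1363.2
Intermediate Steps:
d(R, N) = 4/3 (d(R, N) = (⅓)*4 = 4/3)
w(D) = -3 + D + D² (w(D) = (D² + D) - 3 = (D + D²) - 3 = -3 + D + D²)
w(d(-1, -4))*(-2) + 47*(-29) = (-3 + 4/3 + (4/3)²)*(-2) + 47*(-29) = (-3 + 4/3 + 16/9)*(-2) - 1363 = (⅑)*(-2) - 1363 = -2/9 - 1363 = -12269/9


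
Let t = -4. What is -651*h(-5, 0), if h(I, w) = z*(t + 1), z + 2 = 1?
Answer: -1953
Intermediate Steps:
z = -1 (z = -2 + 1 = -1)
h(I, w) = 3 (h(I, w) = -(-4 + 1) = -1*(-3) = 3)
-651*h(-5, 0) = -651*3 = -1953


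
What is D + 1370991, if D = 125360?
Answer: 1496351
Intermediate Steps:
D + 1370991 = 125360 + 1370991 = 1496351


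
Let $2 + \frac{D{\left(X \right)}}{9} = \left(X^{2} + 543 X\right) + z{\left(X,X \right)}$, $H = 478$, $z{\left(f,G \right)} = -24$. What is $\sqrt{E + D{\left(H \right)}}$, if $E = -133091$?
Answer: $\sqrt{4259017} \approx 2063.7$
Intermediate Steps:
$D{\left(X \right)} = -234 + 9 X^{2} + 4887 X$ ($D{\left(X \right)} = -18 + 9 \left(\left(X^{2} + 543 X\right) - 24\right) = -18 + 9 \left(-24 + X^{2} + 543 X\right) = -18 + \left(-216 + 9 X^{2} + 4887 X\right) = -234 + 9 X^{2} + 4887 X$)
$\sqrt{E + D{\left(H \right)}} = \sqrt{-133091 + \left(-234 + 9 \cdot 478^{2} + 4887 \cdot 478\right)} = \sqrt{-133091 + \left(-234 + 9 \cdot 228484 + 2335986\right)} = \sqrt{-133091 + \left(-234 + 2056356 + 2335986\right)} = \sqrt{-133091 + 4392108} = \sqrt{4259017}$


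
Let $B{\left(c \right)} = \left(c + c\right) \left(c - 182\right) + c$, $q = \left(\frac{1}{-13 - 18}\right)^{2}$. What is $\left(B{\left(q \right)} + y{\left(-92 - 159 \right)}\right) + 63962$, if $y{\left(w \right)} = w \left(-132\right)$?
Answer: $\frac{89667999133}{923521} \approx 97094.0$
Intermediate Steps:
$q = \frac{1}{961}$ ($q = \left(\frac{1}{-31}\right)^{2} = \left(- \frac{1}{31}\right)^{2} = \frac{1}{961} \approx 0.0010406$)
$y{\left(w \right)} = - 132 w$
$B{\left(c \right)} = c + 2 c \left(-182 + c\right)$ ($B{\left(c \right)} = 2 c \left(-182 + c\right) + c = c + 2 c \left(-182 + c\right)$)
$\left(B{\left(q \right)} + y{\left(-92 - 159 \right)}\right) + 63962 = \left(\frac{-363 + 2 \cdot \frac{1}{961}}{961} - 132 \left(-92 - 159\right)\right) + 63962 = \left(\frac{-363 + \frac{2}{961}}{961} - 132 \left(-92 - 159\right)\right) + 63962 = \left(\frac{1}{961} \left(- \frac{348841}{961}\right) - -33132\right) + 63962 = \left(- \frac{348841}{923521} + 33132\right) + 63962 = \frac{30597748931}{923521} + 63962 = \frac{89667999133}{923521}$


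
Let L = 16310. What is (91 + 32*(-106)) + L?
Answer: 13009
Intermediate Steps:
(91 + 32*(-106)) + L = (91 + 32*(-106)) + 16310 = (91 - 3392) + 16310 = -3301 + 16310 = 13009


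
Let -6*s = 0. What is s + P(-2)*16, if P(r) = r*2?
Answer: -64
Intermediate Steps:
P(r) = 2*r
s = 0 (s = -⅙*0 = 0)
s + P(-2)*16 = 0 + (2*(-2))*16 = 0 - 4*16 = 0 - 64 = -64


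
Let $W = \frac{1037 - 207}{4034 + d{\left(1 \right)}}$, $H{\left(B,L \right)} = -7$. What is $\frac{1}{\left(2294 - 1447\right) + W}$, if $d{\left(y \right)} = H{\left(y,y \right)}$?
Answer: $\frac{4027}{3411699} \approx 0.0011804$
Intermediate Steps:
$d{\left(y \right)} = -7$
$W = \frac{830}{4027}$ ($W = \frac{1037 - 207}{4034 - 7} = \frac{830}{4027} \approx 0.20611$)
$\frac{1}{\left(2294 - 1447\right) + W} = \frac{1}{\left(2294 - 1447\right) + \frac{830}{4027}} = \frac{1}{847 + \frac{830}{4027}} = \frac{1}{\frac{3411699}{4027}} = \frac{4027}{3411699}$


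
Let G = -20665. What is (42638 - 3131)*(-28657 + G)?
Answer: -1948564254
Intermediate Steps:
(42638 - 3131)*(-28657 + G) = (42638 - 3131)*(-28657 - 20665) = 39507*(-49322) = -1948564254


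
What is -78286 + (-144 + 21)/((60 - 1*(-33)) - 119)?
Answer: -2035313/26 ≈ -78281.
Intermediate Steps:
-78286 + (-144 + 21)/((60 - 1*(-33)) - 119) = -78286 - 123/((60 + 33) - 119) = -78286 - 123/(93 - 119) = -78286 - 123/(-26) = -78286 - 123*(-1/26) = -78286 + 123/26 = -2035313/26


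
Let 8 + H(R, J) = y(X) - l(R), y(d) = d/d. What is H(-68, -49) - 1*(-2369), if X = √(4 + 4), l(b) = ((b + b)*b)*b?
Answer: 631226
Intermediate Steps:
l(b) = 2*b³ (l(b) = ((2*b)*b)*b = (2*b²)*b = 2*b³)
X = 2*√2 (X = √8 = 2*√2 ≈ 2.8284)
y(d) = 1
H(R, J) = -7 - 2*R³ (H(R, J) = -8 + (1 - 2*R³) = -7 - 2*R³)
H(-68, -49) - 1*(-2369) = (-7 - 2*(-68)³) - 1*(-2369) = (-7 - 2*(-314432)) + 2369 = (-7 + 628864) + 2369 = 628857 + 2369 = 631226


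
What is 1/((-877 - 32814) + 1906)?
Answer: -1/31785 ≈ -3.1461e-5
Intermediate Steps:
1/((-877 - 32814) + 1906) = 1/(-33691 + 1906) = 1/(-31785) = -1/31785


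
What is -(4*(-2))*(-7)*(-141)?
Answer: 7896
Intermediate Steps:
-(4*(-2))*(-7)*(-141) = -(-8*(-7))*(-141) = -56*(-141) = -1*(-7896) = 7896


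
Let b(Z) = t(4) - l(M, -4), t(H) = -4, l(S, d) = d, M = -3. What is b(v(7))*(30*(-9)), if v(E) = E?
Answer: 0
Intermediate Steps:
b(Z) = 0 (b(Z) = -4 - 1*(-4) = -4 + 4 = 0)
b(v(7))*(30*(-9)) = 0*(30*(-9)) = 0*(-270) = 0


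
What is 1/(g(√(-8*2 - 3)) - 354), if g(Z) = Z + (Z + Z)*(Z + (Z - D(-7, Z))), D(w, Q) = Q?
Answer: -I/(√19 + 392*I) ≈ -0.0025507 - 2.8363e-5*I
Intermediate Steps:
g(Z) = Z + 2*Z² (g(Z) = Z + (Z + Z)*(Z + (Z - Z)) = Z + (2*Z)*(Z + 0) = Z + (2*Z)*Z = Z + 2*Z²)
1/(g(√(-8*2 - 3)) - 354) = 1/(√(-8*2 - 3)*(1 + 2*√(-8*2 - 3)) - 354) = 1/(√(-1*16 - 3)*(1 + 2*√(-1*16 - 3)) - 354) = 1/(√(-16 - 3)*(1 + 2*√(-16 - 3)) - 354) = 1/(√(-19)*(1 + 2*√(-19)) - 354) = 1/((I*√19)*(1 + 2*(I*√19)) - 354) = 1/((I*√19)*(1 + 2*I*√19) - 354) = 1/(I*√19*(1 + 2*I*√19) - 354) = 1/(-354 + I*√19*(1 + 2*I*√19))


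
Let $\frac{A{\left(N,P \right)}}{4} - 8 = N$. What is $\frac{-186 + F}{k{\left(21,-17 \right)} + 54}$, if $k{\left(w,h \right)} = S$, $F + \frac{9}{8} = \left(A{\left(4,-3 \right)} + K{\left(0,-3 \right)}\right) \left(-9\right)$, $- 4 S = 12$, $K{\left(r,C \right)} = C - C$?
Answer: $- \frac{1651}{136} \approx -12.14$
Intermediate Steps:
$A{\left(N,P \right)} = 32 + 4 N$
$K{\left(r,C \right)} = 0$
$S = -3$ ($S = \left(- \frac{1}{4}\right) 12 = -3$)
$F = - \frac{3465}{8}$ ($F = - \frac{9}{8} + \left(\left(32 + 4 \cdot 4\right) + 0\right) \left(-9\right) = - \frac{9}{8} + \left(\left(32 + 16\right) + 0\right) \left(-9\right) = - \frac{9}{8} + \left(48 + 0\right) \left(-9\right) = - \frac{9}{8} + 48 \left(-9\right) = - \frac{9}{8} - 432 = - \frac{3465}{8} \approx -433.13$)
$k{\left(w,h \right)} = -3$
$\frac{-186 + F}{k{\left(21,-17 \right)} + 54} = \frac{-186 - \frac{3465}{8}}{-3 + 54} = - \frac{4953}{8 \cdot 51} = \left(- \frac{4953}{8}\right) \frac{1}{51} = - \frac{1651}{136}$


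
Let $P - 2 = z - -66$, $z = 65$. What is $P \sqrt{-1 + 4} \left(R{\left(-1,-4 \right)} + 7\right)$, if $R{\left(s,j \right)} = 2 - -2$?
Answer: $1463 \sqrt{3} \approx 2534.0$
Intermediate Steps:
$R{\left(s,j \right)} = 4$ ($R{\left(s,j \right)} = 2 + 2 = 4$)
$P = 133$ ($P = 2 + \left(65 - -66\right) = 2 + \left(65 + 66\right) = 2 + 131 = 133$)
$P \sqrt{-1 + 4} \left(R{\left(-1,-4 \right)} + 7\right) = 133 \sqrt{-1 + 4} \left(4 + 7\right) = 133 \sqrt{3} \cdot 11 = 133 \cdot 11 \sqrt{3} = 1463 \sqrt{3}$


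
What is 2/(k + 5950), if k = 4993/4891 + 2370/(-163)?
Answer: 1594466/4732758539 ≈ 0.00033690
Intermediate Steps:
k = -10777811/797233 (k = 4993*(1/4891) + 2370*(-1/163) = 4993/4891 - 2370/163 = -10777811/797233 ≈ -13.519)
2/(k + 5950) = 2/(-10777811/797233 + 5950) = 2/(4732758539/797233) = (797233/4732758539)*2 = 1594466/4732758539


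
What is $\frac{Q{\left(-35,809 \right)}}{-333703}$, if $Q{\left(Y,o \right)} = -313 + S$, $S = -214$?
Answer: $\frac{527}{333703} \approx 0.0015792$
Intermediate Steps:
$Q{\left(Y,o \right)} = -527$ ($Q{\left(Y,o \right)} = -313 - 214 = -527$)
$\frac{Q{\left(-35,809 \right)}}{-333703} = - \frac{527}{-333703} = \left(-527\right) \left(- \frac{1}{333703}\right) = \frac{527}{333703}$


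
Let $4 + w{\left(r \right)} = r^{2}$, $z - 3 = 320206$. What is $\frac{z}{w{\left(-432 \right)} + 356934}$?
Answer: $\frac{320209}{543554} \approx 0.5891$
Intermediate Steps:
$z = 320209$ ($z = 3 + 320206 = 320209$)
$w{\left(r \right)} = -4 + r^{2}$
$\frac{z}{w{\left(-432 \right)} + 356934} = \frac{320209}{\left(-4 + \left(-432\right)^{2}\right) + 356934} = \frac{320209}{\left(-4 + 186624\right) + 356934} = \frac{320209}{186620 + 356934} = \frac{320209}{543554}$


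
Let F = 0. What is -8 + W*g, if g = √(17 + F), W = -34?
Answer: -8 - 34*√17 ≈ -148.19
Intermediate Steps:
g = √17 (g = √(17 + 0) = √17 ≈ 4.1231)
-8 + W*g = -8 - 34*√17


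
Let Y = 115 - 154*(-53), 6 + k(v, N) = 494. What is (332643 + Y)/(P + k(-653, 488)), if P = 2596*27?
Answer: 17046/3529 ≈ 4.8303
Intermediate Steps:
k(v, N) = 488 (k(v, N) = -6 + 494 = 488)
Y = 8277 (Y = 115 + 8162 = 8277)
P = 70092
(332643 + Y)/(P + k(-653, 488)) = (332643 + 8277)/(70092 + 488) = 340920/70580 = 340920*(1/70580) = 17046/3529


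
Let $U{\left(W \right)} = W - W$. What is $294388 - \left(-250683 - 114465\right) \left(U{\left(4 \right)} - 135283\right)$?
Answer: $-49398022496$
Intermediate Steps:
$U{\left(W \right)} = 0$
$294388 - \left(-250683 - 114465\right) \left(U{\left(4 \right)} - 135283\right) = 294388 - \left(-250683 - 114465\right) \left(0 - 135283\right) = 294388 - \left(-365148\right) \left(-135283\right) = 294388 - 49398316884 = -49398022496$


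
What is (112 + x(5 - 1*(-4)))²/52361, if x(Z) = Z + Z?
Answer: 16900/52361 ≈ 0.32276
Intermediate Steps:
x(Z) = 2*Z
(112 + x(5 - 1*(-4)))²/52361 = (112 + 2*(5 - 1*(-4)))²/52361 = (112 + 2*(5 + 4))²*(1/52361) = (112 + 2*9)²*(1/52361) = (112 + 18)²*(1/52361) = 130²*(1/52361) = 16900*(1/52361) = 16900/52361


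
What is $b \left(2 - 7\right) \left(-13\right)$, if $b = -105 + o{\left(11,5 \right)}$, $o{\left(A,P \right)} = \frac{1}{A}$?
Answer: $- \frac{75010}{11} \approx -6819.1$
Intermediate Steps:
$b = - \frac{1154}{11}$ ($b = -105 + \frac{1}{11} = - \frac{1154}{11} \approx -104.91$)
$b \left(2 - 7\right) \left(-13\right) = - \frac{1154 \left(2 - 7\right) \left(-13\right)}{11} = - \frac{1154 \left(\left(-5\right) \left(-13\right)\right)}{11} = \left(- \frac{1154}{11}\right) 65 = - \frac{75010}{11}$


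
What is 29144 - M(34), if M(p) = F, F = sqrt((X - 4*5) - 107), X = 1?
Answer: 29144 - 3*I*sqrt(14) ≈ 29144.0 - 11.225*I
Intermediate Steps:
F = 3*I*sqrt(14) (F = sqrt((1 - 4*5) - 107) = sqrt((1 - 20) - 107) = sqrt(-19 - 107) = sqrt(-126) = 3*I*sqrt(14) ≈ 11.225*I)
M(p) = 3*I*sqrt(14)
29144 - M(34) = 29144 - 3*I*sqrt(14)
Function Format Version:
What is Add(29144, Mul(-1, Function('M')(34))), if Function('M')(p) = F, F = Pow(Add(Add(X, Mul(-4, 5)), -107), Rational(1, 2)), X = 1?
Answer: Add(29144, Mul(-3, I, Pow(14, Rational(1, 2)))) ≈ Add(29144., Mul(-11.225, I))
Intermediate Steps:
F = Mul(3, I, Pow(14, Rational(1, 2))) (F = Pow(Add(Add(1, Mul(-4, 5)), -107), Rational(1, 2)) = Pow(Add(Add(1, -20), -107), Rational(1, 2)) = Pow(Add(-19, -107), Rational(1, 2)) = Pow(-126, Rational(1, 2)) = Mul(3, I, Pow(14, Rational(1, 2))) ≈ Mul(11.225, I))
Function('M')(p) = Mul(3, I, Pow(14, Rational(1, 2)))
Add(29144, Mul(-1, Function('M')(34))) = Add(29144, Mul(-1, Mul(3, I, Pow(14, Rational(1, 2))))) = Add(29144, Mul(-3, I, Pow(14, Rational(1, 2))))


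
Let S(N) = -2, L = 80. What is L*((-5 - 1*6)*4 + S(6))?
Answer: -3680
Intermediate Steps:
L*((-5 - 1*6)*4 + S(6)) = 80*((-5 - 1*6)*4 - 2) = 80*((-5 - 6)*4 - 2) = 80*(-11*4 - 2) = 80*(-44 - 2) = 80*(-46) = -3680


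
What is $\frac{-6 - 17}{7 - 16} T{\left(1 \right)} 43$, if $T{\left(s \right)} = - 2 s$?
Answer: $- \frac{1978}{9} \approx -219.78$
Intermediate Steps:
$\frac{-6 - 17}{7 - 16} T{\left(1 \right)} 43 = \frac{-6 - 17}{7 - 16} \left(\left(-2\right) 1\right) 43 = - \frac{23}{-9} \left(-2\right) 43 = \left(-23\right) \left(- \frac{1}{9}\right) \left(-2\right) 43 = \frac{23}{9} \left(-2\right) 43 = \left(- \frac{46}{9}\right) 43 = - \frac{1978}{9}$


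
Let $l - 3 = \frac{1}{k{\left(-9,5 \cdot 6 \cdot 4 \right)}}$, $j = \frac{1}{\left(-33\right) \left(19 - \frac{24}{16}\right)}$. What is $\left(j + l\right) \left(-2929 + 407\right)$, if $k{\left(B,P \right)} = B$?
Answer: $- \frac{25230088}{3465} \approx -7281.4$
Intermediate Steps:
$j = - \frac{2}{1155}$ ($j = \frac{1}{\left(-33\right) \left(19 - \frac{3}{2}\right)} = \frac{1}{\left(-33\right) \frac{35}{2}} = \frac{1}{- \frac{1155}{2}} = - \frac{2}{1155} \approx -0.0017316$)
$l = \frac{26}{9}$ ($l = 3 + \frac{1}{-9} = 3 - \frac{1}{9} = \frac{26}{9} \approx 2.8889$)
$\left(j + l\right) \left(-2929 + 407\right) = \left(- \frac{2}{1155} + \frac{26}{9}\right) \left(-2929 + 407\right) = \frac{10004}{3465} \left(-2522\right) = - \frac{25230088}{3465}$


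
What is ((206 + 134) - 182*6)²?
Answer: 565504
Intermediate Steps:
((206 + 134) - 182*6)² = (340 - 1092)² = (-752)² = 565504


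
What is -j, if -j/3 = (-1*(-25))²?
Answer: 1875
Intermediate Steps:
j = -1875 (j = -3*(-1*(-25))² = -3*25² = -3*625 = -1875)
-j = -1*(-1875) = 1875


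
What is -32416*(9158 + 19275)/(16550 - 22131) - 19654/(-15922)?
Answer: 7337582187495/44430341 ≈ 1.6515e+5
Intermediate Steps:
-32416*(9158 + 19275)/(16550 - 22131) - 19654/(-15922) = -32416/((-5581/28433)) - 19654*(-1/15922) = -32416/((-5581*1/28433)) + 9827/7961 = -32416/(-5581/28433) + 9827/7961 = -32416*(-28433/5581) + 9827/7961 = 921684128/5581 + 9827/7961 = 7337582187495/44430341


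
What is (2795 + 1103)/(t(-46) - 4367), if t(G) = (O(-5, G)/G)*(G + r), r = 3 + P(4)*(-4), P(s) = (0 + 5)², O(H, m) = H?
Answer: -179308/201597 ≈ -0.88944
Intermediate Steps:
P(s) = 25 (P(s) = 5² = 25)
r = -97 (r = 3 + 25*(-4) = 3 - 100 = -97)
t(G) = -5*(-97 + G)/G (t(G) = (-5/G)*(G - 97) = (-5/G)*(-97 + G) = -5*(-97 + G)/G)
(2795 + 1103)/(t(-46) - 4367) = (2795 + 1103)/((-5 + 485/(-46)) - 4367) = 3898/((-5 + 485*(-1/46)) - 4367) = 3898/((-5 - 485/46) - 4367) = 3898/(-715/46 - 4367) = 3898/(-201597/46) = 3898*(-46/201597) = -179308/201597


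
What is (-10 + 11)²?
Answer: 1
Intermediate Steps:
(-10 + 11)² = 1² = 1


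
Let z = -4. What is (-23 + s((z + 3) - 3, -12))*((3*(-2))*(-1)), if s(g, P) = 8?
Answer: -90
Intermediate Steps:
(-23 + s((z + 3) - 3, -12))*((3*(-2))*(-1)) = (-23 + 8)*((3*(-2))*(-1)) = -(-90)*(-1) = -15*6 = -90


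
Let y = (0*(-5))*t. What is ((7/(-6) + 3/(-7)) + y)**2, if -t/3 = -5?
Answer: 4489/1764 ≈ 2.5448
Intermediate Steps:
t = 15 (t = -3*(-5) = 15)
y = 0 (y = (0*(-5))*15 = 0*15 = 0)
((7/(-6) + 3/(-7)) + y)**2 = ((7/(-6) + 3/(-7)) + 0)**2 = ((7*(-1/6) + 3*(-1/7)) + 0)**2 = ((-7/6 - 3/7) + 0)**2 = (-67/42 + 0)**2 = (-67/42)**2 = 4489/1764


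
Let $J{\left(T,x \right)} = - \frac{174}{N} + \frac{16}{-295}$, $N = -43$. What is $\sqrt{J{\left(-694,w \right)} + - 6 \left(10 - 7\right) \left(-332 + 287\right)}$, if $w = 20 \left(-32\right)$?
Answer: $\frac{2 \sqrt{32744716505}}{12685} \approx 28.531$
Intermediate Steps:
$w = -640$
$J{\left(T,x \right)} = \frac{50642}{12685}$ ($J{\left(T,x \right)} = - \frac{174}{-43} + \frac{16}{-295} = \left(-174\right) \left(- \frac{1}{43}\right) + 16 \left(- \frac{1}{295}\right) = \frac{174}{43} - \frac{16}{295} = \frac{50642}{12685}$)
$\sqrt{J{\left(-694,w \right)} + - 6 \left(10 - 7\right) \left(-332 + 287\right)} = \sqrt{\frac{50642}{12685} + - 6 \left(10 - 7\right) \left(-332 + 287\right)} = \sqrt{\frac{50642}{12685} + \left(-6\right) 3 \left(-45\right)} = \sqrt{\frac{50642}{12685} - -810} = \sqrt{\frac{50642}{12685} + 810} = \sqrt{\frac{10325492}{12685}} = \frac{2 \sqrt{32744716505}}{12685}$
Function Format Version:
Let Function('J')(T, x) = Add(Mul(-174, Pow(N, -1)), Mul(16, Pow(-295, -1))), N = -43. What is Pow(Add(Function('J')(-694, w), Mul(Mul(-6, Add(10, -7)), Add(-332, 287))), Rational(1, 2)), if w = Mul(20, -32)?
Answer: Mul(Rational(2, 12685), Pow(32744716505, Rational(1, 2))) ≈ 28.531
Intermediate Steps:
w = -640
Function('J')(T, x) = Rational(50642, 12685) (Function('J')(T, x) = Add(Mul(-174, Pow(-43, -1)), Mul(16, Pow(-295, -1))) = Add(Mul(-174, Rational(-1, 43)), Mul(16, Rational(-1, 295))) = Add(Rational(174, 43), Rational(-16, 295)) = Rational(50642, 12685))
Pow(Add(Function('J')(-694, w), Mul(Mul(-6, Add(10, -7)), Add(-332, 287))), Rational(1, 2)) = Pow(Add(Rational(50642, 12685), Mul(Mul(-6, Add(10, -7)), Add(-332, 287))), Rational(1, 2)) = Pow(Add(Rational(50642, 12685), Mul(Mul(-6, 3), -45)), Rational(1, 2)) = Pow(Add(Rational(50642, 12685), Mul(-18, -45)), Rational(1, 2)) = Pow(Add(Rational(50642, 12685), 810), Rational(1, 2)) = Pow(Rational(10325492, 12685), Rational(1, 2)) = Mul(Rational(2, 12685), Pow(32744716505, Rational(1, 2)))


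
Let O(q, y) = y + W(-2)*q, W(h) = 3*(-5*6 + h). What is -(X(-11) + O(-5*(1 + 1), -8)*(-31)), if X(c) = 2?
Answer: 29510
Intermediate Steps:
W(h) = -90 + 3*h (W(h) = 3*(-30 + h) = -90 + 3*h)
O(q, y) = y - 96*q (O(q, y) = y + (-90 + 3*(-2))*q = y + (-90 - 6)*q = y - 96*q)
-(X(-11) + O(-5*(1 + 1), -8)*(-31)) = -(2 + (-8 - (-480)*(1 + 1))*(-31)) = -(2 + (-8 - (-480)*2)*(-31)) = -(2 + (-8 - 96*(-10))*(-31)) = -(2 + (-8 + 960)*(-31)) = -(2 + 952*(-31)) = -(2 - 29512) = -1*(-29510) = 29510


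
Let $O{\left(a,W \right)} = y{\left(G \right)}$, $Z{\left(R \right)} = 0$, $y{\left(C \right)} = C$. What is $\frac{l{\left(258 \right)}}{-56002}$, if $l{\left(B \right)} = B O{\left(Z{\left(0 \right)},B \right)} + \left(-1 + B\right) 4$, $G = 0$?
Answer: $- \frac{514}{28001} \approx -0.018357$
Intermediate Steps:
$O{\left(a,W \right)} = 0$
$l{\left(B \right)} = -4 + 4 B$ ($l{\left(B \right)} = B 0 + \left(-1 + B\right) 4 = 0 + \left(-4 + 4 B\right) = -4 + 4 B$)
$\frac{l{\left(258 \right)}}{-56002} = \frac{-4 + 4 \cdot 258}{-56002} = \left(-4 + 1032\right) \left(- \frac{1}{56002}\right) = 1028 \left(- \frac{1}{56002}\right) = - \frac{514}{28001}$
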